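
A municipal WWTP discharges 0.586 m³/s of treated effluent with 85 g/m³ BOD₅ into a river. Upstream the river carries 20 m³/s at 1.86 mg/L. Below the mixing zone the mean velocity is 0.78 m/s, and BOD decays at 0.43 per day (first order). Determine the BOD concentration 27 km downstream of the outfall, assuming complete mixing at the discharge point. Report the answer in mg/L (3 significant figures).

3.56 mg/L

After complete mixing, C₀ = (0.586·85 + 20·1.86) / 20.59 = 4.227 mg/L.
Travel time t = 2.7e+04 m / 0.78 m/s = 3.462e+04 s = 0.4006 d.
C = 4.227·exp(−0.43·0.4006) = 4.227·0.8417 = 3.558 mg/L.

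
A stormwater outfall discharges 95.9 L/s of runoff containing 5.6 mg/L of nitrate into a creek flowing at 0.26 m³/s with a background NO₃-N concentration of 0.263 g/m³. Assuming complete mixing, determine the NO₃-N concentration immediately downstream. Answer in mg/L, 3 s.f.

1.70 mg/L

95.9 L/s = 0.0959 m³/s.
Flow-weighted mixing gives C = (0.0959·5.6 + 0.26·0.263) / (0.0959 + 0.26) = 0.6054/0.3559 = 1.701 mg/L.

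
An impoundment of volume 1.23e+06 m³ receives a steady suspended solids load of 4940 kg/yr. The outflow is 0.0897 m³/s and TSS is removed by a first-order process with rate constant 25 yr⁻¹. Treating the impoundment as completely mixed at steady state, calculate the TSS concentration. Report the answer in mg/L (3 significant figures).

0.147 mg/L

Outflow Q = 0.0897 m³/s × 3.156e+07 s/yr = 2.831e+06 m³/yr.
Steady-state CSTR mass balance: W = Q·C + k·V·C, so C = W/(Q + kV).
Q + kV = 2.831e+06 + 25·1.23e+06 = 3.358e+07 m³/yr.
C = 4940/3.358e+07 = 0.0001471 kg/m³ = 0.1471 mg/L.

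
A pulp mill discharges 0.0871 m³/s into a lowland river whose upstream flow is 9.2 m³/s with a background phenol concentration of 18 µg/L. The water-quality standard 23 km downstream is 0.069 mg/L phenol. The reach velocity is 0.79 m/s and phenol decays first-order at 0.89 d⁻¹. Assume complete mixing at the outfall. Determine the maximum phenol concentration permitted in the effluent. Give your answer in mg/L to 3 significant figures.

8.03 mg/L

18 µg/L = 0.018 mg/L.
Travel time to the compliance point: t = 2.3e+04/0.79 = 2.911e+04 s = 0.337 d; decay factor exp(−0.89·0.337) = 0.7409.
So the concentration just after mixing may be at most 0.069/0.7409 = 0.09313 mg/L.
Mass balance: 0.09313·9.287 = 0.0871·Cₑ + 9.2·0.018.
Cₑ = (0.8649 − 0.1656) / 0.0871 = 8.029 mg/L.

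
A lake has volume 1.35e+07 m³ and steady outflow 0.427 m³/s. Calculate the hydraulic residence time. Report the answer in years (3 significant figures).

1.00 yr

Q = 0.427 m³/s × 3.156e+07 s/yr = 1.348e+07 m³/yr.
Hydraulic residence time τ = V/Q = 1.35e+07/1.348e+07 = 1.002 yr.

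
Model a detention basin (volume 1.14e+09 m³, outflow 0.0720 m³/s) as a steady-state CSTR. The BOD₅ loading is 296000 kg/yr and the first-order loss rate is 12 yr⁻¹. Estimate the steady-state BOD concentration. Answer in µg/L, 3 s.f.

Outflow Q = 0.0720 m³/s × 3.156e+07 s/yr = 2.272e+06 m³/yr.
Steady-state CSTR mass balance: W = Q·C + k·V·C, so C = W/(Q + kV).
Q + kV = 2.272e+06 + 12·1.14e+09 = 1.368e+10 m³/yr.
C = 296000/1.368e+10 = 2.163e-05 kg/m³ = 0.02163 mg/L = 21.63 µg/L.

21.6 µg/L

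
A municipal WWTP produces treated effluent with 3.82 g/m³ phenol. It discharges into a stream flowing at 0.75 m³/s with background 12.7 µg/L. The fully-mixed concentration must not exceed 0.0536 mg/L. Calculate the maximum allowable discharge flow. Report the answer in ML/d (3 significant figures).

0.704 ML/d

12.7 µg/L = 0.0127 mg/L.
Mass balance at complete mixing: C_std·(Q_w + Q_r) = Q_w·C_e + Q_r·C_b.
Rearranging, Q_w = Q_r·(C_std − C_b)/(C_e − C_std) = 0.75·(0.0536 − 0.0127) / (3.82 − 0.0536) = 0.008144 m³/s.
= 0.7037 ML/d.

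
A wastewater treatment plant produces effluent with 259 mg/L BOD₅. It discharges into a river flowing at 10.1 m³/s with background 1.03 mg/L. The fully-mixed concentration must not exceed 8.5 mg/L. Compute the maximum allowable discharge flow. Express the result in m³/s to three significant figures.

0.301 m³/s

Mass balance at complete mixing: C_std·(Q_w + Q_r) = Q_w·C_e + Q_r·C_b.
Rearranging, Q_w = Q_r·(C_std − C_b)/(C_e − C_std) = 10.1·(8.5 − 1.03) / (259 − 8.5) = 0.3012 m³/s.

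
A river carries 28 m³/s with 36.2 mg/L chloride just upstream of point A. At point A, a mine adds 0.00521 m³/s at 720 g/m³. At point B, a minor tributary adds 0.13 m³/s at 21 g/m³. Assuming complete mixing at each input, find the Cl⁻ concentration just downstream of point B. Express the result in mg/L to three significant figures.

36.3 mg/L

After input A: C = (28·36.2 + 0.00521·720) / 28.01 = 36.33 mg/L.
After input B: C = (28.01·36.33 + 0.13·21) / 28.14 = 36.26 mg/L.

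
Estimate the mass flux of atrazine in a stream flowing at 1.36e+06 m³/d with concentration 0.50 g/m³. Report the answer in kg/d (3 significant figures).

680 kg/d

1.36e+06 m³/d = 15.74 m³/s.
Mass flux = Q·C = 15.74 m³/s × 0.5 g/m³ = 7.87 g/s.
= 7.87 g/s × 86.4 = 680 kg/d.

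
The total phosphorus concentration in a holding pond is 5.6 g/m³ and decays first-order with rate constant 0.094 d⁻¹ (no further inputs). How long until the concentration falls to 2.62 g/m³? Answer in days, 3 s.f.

8.08 d

t = ln(C₀/C)/k = ln(5.6/2.62)/0.094 = 0.7596/0.094 = 8.081 d.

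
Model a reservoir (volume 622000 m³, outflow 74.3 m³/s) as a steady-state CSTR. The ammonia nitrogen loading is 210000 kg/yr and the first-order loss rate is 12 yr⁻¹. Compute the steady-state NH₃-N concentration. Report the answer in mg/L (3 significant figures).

Outflow Q = 74.3 m³/s × 3.156e+07 s/yr = 2.345e+09 m³/yr.
Steady-state CSTR mass balance: W = Q·C + k·V·C, so C = W/(Q + kV).
Q + kV = 2.345e+09 + 12·622000 = 2.352e+09 m³/yr.
C = 210000/2.352e+09 = 8.928e-05 kg/m³ = 0.08928 mg/L.

0.0893 mg/L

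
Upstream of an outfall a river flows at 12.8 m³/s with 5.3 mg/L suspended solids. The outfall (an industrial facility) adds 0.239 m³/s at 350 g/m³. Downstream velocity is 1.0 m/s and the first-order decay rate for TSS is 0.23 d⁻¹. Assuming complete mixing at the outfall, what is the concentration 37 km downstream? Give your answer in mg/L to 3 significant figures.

10.5 mg/L

After complete mixing, C₀ = (0.239·350 + 12.8·5.3) / 13.04 = 11.62 mg/L.
Travel time t = 3.7e+04 m / 1.0 m/s = 3.7e+04 s = 0.4282 d.
C = 11.62·exp(−0.23·0.4282) = 11.62·0.9062 = 10.53 mg/L.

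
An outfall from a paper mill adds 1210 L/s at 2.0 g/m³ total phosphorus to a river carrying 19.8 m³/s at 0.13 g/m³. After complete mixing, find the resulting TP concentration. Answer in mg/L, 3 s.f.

0.238 mg/L

1210 L/s = 1.21 m³/s.
Conservation of mass across the mixing zone: C = (1.21·2 + 19.8·0.13) / (1.21 + 19.8) = 4.994/21.01 = 0.2377 mg/L.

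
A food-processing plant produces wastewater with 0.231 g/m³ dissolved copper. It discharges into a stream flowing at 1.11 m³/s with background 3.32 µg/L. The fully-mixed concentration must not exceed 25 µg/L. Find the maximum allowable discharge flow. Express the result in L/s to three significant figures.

3.32 µg/L = 0.00332 mg/L.
25 µg/L = 0.025 mg/L.
Mass balance at complete mixing: C_std·(Q_w + Q_r) = Q_w·C_e + Q_r·C_b.
Rearranging, Q_w = Q_r·(C_std − C_b)/(C_e − C_std) = 1.11·(0.025 − 0.00332) / (0.231 − 0.025) = 0.1168 m³/s.
= 116.8 L/s.

117 L/s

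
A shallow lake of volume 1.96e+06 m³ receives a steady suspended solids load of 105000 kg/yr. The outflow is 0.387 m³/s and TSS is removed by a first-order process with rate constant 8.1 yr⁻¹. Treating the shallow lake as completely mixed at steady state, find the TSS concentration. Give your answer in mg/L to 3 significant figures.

3.74 mg/L

Outflow Q = 0.387 m³/s × 3.156e+07 s/yr = 1.221e+07 m³/yr.
Steady-state CSTR mass balance: W = Q·C + k·V·C, so C = W/(Q + kV).
Q + kV = 1.221e+07 + 8.1·1.96e+06 = 2.809e+07 m³/yr.
C = 105000/2.809e+07 = 0.003738 kg/m³ = 3.738 mg/L.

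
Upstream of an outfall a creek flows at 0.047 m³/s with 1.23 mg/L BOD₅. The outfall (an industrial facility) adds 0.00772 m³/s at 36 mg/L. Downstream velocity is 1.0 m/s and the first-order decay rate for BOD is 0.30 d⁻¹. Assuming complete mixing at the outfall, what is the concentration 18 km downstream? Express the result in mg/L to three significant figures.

After complete mixing, C₀ = (0.00772·36 + 0.047·1.23) / 0.05472 = 6.135 mg/L.
Travel time t = 1.8e+04 m / 1.0 m/s = 1.8e+04 s = 0.2083 d.
C = 6.135·exp(−0.30·0.2083) = 6.135·0.9394 = 5.764 mg/L.

5.76 mg/L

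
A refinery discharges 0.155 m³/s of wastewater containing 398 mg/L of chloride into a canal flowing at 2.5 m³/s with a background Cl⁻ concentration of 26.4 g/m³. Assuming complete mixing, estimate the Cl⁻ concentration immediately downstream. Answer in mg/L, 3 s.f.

Conservation of mass across the mixing zone: C = (0.155·398 + 2.5·26.4) / (0.155 + 2.5) = 127.7/2.655 = 48.09 mg/L.

48.1 mg/L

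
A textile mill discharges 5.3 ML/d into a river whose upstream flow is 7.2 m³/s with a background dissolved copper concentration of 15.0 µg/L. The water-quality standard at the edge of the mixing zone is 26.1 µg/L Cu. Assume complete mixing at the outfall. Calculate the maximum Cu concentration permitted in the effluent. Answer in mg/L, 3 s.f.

5.3 ML/d = 0.06134 m³/s.
15.0 µg/L = 0.015 mg/L.
26.1 µg/L = 0.0261 mg/L.
Mass balance: 0.0261·7.261 = 0.06134·Cₑ + 7.2·0.015.
Cₑ = (0.1895 − 0.108) / 0.06134 = 1.329 mg/L.

1.33 mg/L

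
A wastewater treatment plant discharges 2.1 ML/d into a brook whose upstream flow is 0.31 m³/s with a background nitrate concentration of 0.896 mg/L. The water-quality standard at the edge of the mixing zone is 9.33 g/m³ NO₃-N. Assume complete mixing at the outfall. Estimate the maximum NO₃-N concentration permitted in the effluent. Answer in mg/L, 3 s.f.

117 mg/L

2.1 ML/d = 0.02431 m³/s.
Mass balance: 9.33·0.3343 = 0.02431·Cₑ + 0.31·0.896.
Cₑ = (3.119 − 0.2778) / 0.02431 = 116.9 mg/L.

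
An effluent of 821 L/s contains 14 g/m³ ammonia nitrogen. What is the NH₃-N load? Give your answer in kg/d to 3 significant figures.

821 L/s = 0.821 m³/s.
Mass flux = Q·C = 0.821 m³/s × 14 g/m³ = 11.49 g/s.
= 11.49 g/s × 86.4 = 993.1 kg/d.

993 kg/d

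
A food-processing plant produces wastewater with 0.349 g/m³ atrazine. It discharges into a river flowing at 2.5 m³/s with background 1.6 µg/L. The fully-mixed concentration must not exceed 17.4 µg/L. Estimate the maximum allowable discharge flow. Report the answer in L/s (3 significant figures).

1.6 µg/L = 0.0016 mg/L.
17.4 µg/L = 0.0174 mg/L.
Mass balance at complete mixing: C_std·(Q_w + Q_r) = Q_w·C_e + Q_r·C_b.
Rearranging, Q_w = Q_r·(C_std − C_b)/(C_e − C_std) = 2.5·(0.0174 − 0.0016) / (0.349 − 0.0174) = 0.1191 m³/s.
= 119.1 L/s.

119 L/s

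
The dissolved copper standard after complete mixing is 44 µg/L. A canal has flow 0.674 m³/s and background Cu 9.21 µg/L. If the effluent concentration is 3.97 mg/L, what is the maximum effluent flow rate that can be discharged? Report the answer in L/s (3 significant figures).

5.97 L/s

9.21 µg/L = 0.00921 mg/L.
44 µg/L = 0.044 mg/L.
Mass balance at complete mixing: C_std·(Q_w + Q_r) = Q_w·C_e + Q_r·C_b.
Rearranging, Q_w = Q_r·(C_std − C_b)/(C_e − C_std) = 0.674·(0.044 − 0.00921) / (3.97 − 0.044) = 0.005973 m³/s.
= 5.973 L/s.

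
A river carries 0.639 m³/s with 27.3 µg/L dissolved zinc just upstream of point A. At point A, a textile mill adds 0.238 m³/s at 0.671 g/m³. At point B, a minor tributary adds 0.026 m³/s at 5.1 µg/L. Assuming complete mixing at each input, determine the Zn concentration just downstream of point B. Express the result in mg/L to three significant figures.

0.196 mg/L

27.3 µg/L = 0.0273 mg/L.
After input A: C = (0.639·0.0273 + 0.238·0.671) / 0.877 = 0.202 mg/L.
5.1 µg/L = 0.0051 mg/L.
After input B: C = (0.877·0.202 + 0.026·0.0051) / 0.903 = 0.1963 mg/L.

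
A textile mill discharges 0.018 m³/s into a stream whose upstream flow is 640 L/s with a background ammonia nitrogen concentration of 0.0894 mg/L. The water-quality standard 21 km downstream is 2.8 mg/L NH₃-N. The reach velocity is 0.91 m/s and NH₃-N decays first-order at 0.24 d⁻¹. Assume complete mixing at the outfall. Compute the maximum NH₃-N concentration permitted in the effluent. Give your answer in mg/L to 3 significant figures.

640 L/s = 0.64 m³/s.
Travel time to the compliance point: t = 2.1e+04/0.91 = 2.308e+04 s = 0.2671 d; decay factor exp(−0.24·0.2671) = 0.9379.
So the concentration just after mixing may be at most 2.8/0.9379 = 2.985 mg/L.
Mass balance: 2.985·0.658 = 0.018·Cₑ + 0.64·0.0894.
Cₑ = (1.964 − 0.05722) / 0.018 = 106 mg/L.

106 mg/L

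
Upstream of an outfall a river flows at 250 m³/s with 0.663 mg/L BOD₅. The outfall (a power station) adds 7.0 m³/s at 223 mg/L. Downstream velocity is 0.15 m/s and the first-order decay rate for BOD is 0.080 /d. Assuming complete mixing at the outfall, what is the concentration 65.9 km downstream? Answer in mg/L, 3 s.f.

4.47 mg/L

After complete mixing, C₀ = (7·223 + 250·0.663) / 257 = 6.719 mg/L.
Travel time t = 6.59e+04 m / 0.15 m/s = 4.393e+05 s = 5.085 d.
C = 6.719·exp(−0.080·5.085) = 6.719·0.6658 = 4.473 mg/L.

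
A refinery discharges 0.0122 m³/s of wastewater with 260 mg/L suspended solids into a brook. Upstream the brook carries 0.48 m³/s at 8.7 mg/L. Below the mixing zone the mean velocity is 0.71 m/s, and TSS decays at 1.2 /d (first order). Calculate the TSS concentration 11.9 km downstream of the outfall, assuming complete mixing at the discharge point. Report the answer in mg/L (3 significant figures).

After complete mixing, C₀ = (0.0122·260 + 0.48·8.7) / 0.4922 = 14.93 mg/L.
Travel time t = 1.19e+04 m / 0.71 m/s = 1.676e+04 s = 0.194 d.
C = 14.93·exp(−1.2·0.194) = 14.93·0.7923 = 11.83 mg/L.

11.8 mg/L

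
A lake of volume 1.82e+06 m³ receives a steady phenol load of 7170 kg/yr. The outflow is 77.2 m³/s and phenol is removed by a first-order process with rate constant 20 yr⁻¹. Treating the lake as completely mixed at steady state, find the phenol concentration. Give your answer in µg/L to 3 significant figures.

2.90 µg/L

Outflow Q = 77.2 m³/s × 3.156e+07 s/yr = 2.436e+09 m³/yr.
Steady-state CSTR mass balance: W = Q·C + k·V·C, so C = W/(Q + kV).
Q + kV = 2.436e+09 + 20·1.82e+06 = 2.473e+09 m³/yr.
C = 7170/2.473e+09 = 2.9e-06 kg/m³ = 0.0029 mg/L = 2.9 µg/L.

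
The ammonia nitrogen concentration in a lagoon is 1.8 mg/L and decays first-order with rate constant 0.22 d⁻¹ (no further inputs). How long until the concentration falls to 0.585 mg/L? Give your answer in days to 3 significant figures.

t = ln(C₀/C)/k = ln(1.8/0.585)/0.22 = 1.124/0.22 = 5.109 d.

5.11 d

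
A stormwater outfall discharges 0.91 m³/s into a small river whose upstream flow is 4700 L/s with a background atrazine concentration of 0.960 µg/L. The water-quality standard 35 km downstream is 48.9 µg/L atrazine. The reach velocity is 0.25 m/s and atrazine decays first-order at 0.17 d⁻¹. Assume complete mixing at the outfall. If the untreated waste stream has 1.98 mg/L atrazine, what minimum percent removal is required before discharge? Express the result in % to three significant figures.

4700 L/s = 4.7 m³/s.
0.960 µg/L = 0.00096 mg/L.
48.9 µg/L = 0.0489 mg/L.
Travel time to the compliance point: t = 3.5e+04/0.25 = 1.4e+05 s = 1.62 d; decay factor exp(−0.17·1.62) = 0.7592.
So the concentration just after mixing may be at most 0.0489/0.7592 = 0.06441 mg/L.
Mass balance: 0.06441·5.61 = 0.91·Cₑ + 4.7·0.00096.
Cₑ = (0.3613 − 0.004512) / 0.91 = 0.3921 mg/L.
Required removal = 1 − 0.3921/1.98 = 80.2 %.

80.2 %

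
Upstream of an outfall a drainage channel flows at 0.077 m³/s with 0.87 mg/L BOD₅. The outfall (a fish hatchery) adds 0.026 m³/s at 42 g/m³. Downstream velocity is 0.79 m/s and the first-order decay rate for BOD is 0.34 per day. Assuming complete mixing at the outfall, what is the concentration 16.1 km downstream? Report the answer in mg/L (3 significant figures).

10.4 mg/L

After complete mixing, C₀ = (0.026·42 + 0.077·0.87) / 0.103 = 11.25 mg/L.
Travel time t = 1.61e+04 m / 0.79 m/s = 2.038e+04 s = 0.2359 d.
C = 11.25·exp(−0.34·0.2359) = 11.25·0.9229 = 10.39 mg/L.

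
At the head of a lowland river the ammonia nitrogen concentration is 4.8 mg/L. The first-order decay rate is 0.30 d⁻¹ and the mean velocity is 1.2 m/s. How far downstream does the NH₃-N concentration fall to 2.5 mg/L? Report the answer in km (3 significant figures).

From C = C₀·e^(−kt), t = ln(C₀/C)/k = ln(4.8/2.5)/0.30 = 0.6523/0.30 = 2.174 d.
Distance = v·t = 1.2 m/s × 1.879e+05 s = 2.254e+05 m = 225.4 km.

225 km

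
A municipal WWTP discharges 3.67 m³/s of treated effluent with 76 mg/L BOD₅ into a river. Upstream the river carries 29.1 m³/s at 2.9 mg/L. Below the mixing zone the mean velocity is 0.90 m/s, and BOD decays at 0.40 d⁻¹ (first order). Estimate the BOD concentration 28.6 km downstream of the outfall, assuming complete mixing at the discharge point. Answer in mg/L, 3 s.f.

9.57 mg/L

After complete mixing, C₀ = (3.67·76 + 29.1·2.9) / 32.77 = 11.09 mg/L.
Travel time t = 2.86e+04 m / 0.90 m/s = 3.178e+04 s = 0.3678 d.
C = 11.09·exp(−0.40·0.3678) = 11.09·0.8632 = 9.57 mg/L.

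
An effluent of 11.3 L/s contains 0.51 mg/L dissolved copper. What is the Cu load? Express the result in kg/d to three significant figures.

11.3 L/s = 0.0113 m³/s.
Mass flux = Q·C = 0.0113 m³/s × 0.51 g/m³ = 0.005763 g/s.
= 0.005763 g/s × 86.4 = 0.4979 kg/d.

0.498 kg/d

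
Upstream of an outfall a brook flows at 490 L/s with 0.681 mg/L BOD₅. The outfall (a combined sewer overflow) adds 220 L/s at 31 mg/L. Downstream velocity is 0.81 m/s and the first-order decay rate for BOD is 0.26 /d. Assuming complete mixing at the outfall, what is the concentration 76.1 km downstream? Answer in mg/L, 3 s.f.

7.59 mg/L

220 L/s = 0.22 m³/s.
490 L/s = 0.49 m³/s.
After complete mixing, C₀ = (0.22·31 + 0.49·0.681) / 0.71 = 10.08 mg/L.
Travel time t = 7.61e+04 m / 0.81 m/s = 9.395e+04 s = 1.087 d.
C = 10.08·exp(−0.26·1.087) = 10.08·0.7537 = 7.594 mg/L.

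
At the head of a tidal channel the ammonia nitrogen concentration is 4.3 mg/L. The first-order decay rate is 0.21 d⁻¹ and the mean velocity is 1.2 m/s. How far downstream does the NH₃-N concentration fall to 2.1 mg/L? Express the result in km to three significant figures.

354 km

From C = C₀·e^(−kt), t = ln(C₀/C)/k = ln(4.3/2.1)/0.21 = 0.7167/0.21 = 3.413 d.
Distance = v·t = 1.2 m/s × 2.949e+05 s = 3.538e+05 m = 353.8 km.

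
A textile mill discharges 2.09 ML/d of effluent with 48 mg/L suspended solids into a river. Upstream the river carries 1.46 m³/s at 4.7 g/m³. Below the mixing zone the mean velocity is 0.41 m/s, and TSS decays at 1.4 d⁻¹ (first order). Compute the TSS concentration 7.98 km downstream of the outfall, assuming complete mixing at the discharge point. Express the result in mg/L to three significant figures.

3.94 mg/L

2.09 ML/d = 0.02419 m³/s.
After complete mixing, C₀ = (0.02419·48 + 1.46·4.7) / 1.484 = 5.406 mg/L.
Travel time t = 7980 m / 0.41 m/s = 1.946e+04 s = 0.2253 d.
C = 5.406·exp(−1.4·0.2253) = 5.406·0.7295 = 3.944 mg/L.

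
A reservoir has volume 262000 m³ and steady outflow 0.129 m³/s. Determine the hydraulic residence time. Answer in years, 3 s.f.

Q = 0.129 m³/s × 3.156e+07 s/yr = 4.071e+06 m³/yr.
Hydraulic residence time τ = V/Q = 262000/4.071e+06 = 0.06436 yr.

0.0644 yr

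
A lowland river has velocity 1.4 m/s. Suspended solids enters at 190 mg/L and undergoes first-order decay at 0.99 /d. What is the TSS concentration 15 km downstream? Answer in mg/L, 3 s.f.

Travel time t = 15 km / 1.4 m/s = 1.5e+04/1.4 = 1.071e+04 s = 0.124 d.
First-order decay: C = 190·exp(−0.99·0.124) = 190·0.8845 = 168 mg/L.

168 mg/L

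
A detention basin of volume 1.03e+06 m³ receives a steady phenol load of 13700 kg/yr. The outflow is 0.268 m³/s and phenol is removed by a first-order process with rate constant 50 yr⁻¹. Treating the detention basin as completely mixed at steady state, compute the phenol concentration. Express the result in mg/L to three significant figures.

Outflow Q = 0.268 m³/s × 3.156e+07 s/yr = 8.457e+06 m³/yr.
Steady-state CSTR mass balance: W = Q·C + k·V·C, so C = W/(Q + kV).
Q + kV = 8.457e+06 + 50·1.03e+06 = 5.996e+07 m³/yr.
C = 13700/5.996e+07 = 0.0002285 kg/m³ = 0.2285 mg/L.

0.228 mg/L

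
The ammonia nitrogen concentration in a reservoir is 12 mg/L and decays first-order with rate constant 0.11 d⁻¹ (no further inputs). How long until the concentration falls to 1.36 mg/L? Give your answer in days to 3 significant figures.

t = ln(C₀/C)/k = ln(12/1.36)/0.11 = 2.177/0.11 = 19.79 d.

19.8 d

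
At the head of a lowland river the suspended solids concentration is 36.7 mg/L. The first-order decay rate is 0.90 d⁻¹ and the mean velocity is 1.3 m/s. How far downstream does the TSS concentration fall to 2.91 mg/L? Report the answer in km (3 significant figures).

From C = C₀·e^(−kt), t = ln(C₀/C)/k = ln(36.7/2.91)/0.90 = 2.535/0.90 = 2.816 d.
Distance = v·t = 1.3 m/s × 2.433e+05 s = 3.163e+05 m = 316.3 km.

316 km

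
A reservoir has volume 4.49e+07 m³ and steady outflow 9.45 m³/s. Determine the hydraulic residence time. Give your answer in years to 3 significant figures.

Q = 9.45 m³/s × 3.156e+07 s/yr = 2.982e+08 m³/yr.
Hydraulic residence time τ = V/Q = 4.49e+07/2.982e+08 = 0.1506 yr.

0.151 yr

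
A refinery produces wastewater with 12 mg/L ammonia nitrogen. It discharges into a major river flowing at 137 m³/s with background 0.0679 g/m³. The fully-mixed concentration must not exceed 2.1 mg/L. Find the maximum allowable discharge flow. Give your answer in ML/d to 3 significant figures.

2430 ML/d

Mass balance at complete mixing: C_std·(Q_w + Q_r) = Q_w·C_e + Q_r·C_b.
Rearranging, Q_w = Q_r·(C_std − C_b)/(C_e − C_std) = 137·(2.1 − 0.0679) / (12 − 2.1) = 28.12 m³/s.
= 2430 ML/d.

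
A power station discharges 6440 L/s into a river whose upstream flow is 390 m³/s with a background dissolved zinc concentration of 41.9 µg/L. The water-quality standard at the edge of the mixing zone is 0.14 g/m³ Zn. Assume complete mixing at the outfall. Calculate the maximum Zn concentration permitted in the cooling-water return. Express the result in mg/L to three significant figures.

6.08 mg/L

6440 L/s = 6.44 m³/s.
41.9 µg/L = 0.0419 mg/L.
Mass balance: 0.14·396.4 = 6.44·Cₑ + 390·0.0419.
Cₑ = (55.5 − 16.34) / 6.44 = 6.081 mg/L.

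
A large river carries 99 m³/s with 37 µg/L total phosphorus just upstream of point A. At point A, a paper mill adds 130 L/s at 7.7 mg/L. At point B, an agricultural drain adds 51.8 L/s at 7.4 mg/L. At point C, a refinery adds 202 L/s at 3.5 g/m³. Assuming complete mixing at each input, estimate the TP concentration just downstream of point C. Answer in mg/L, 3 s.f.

37 µg/L = 0.037 mg/L.
130 L/s = 0.13 m³/s.
After input A: C = (99·0.037 + 0.13·7.7) / 99.13 = 0.04705 mg/L.
51.8 L/s = 0.0518 m³/s.
After input B: C = (99.13·0.04705 + 0.0518·7.4) / 99.18 = 0.05089 mg/L.
202 L/s = 0.202 m³/s.
After input C: C = (99.18·0.05089 + 0.202·3.5) / 99.38 = 0.0579 mg/L.

0.0579 mg/L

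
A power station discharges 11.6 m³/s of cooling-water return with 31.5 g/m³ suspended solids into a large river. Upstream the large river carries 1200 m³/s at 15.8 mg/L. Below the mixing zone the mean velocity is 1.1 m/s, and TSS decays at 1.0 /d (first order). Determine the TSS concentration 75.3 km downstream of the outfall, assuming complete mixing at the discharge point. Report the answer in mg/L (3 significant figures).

After complete mixing, C₀ = (11.6·31.5 + 1200·15.8) / 1212 = 15.95 mg/L.
Travel time t = 7.53e+04 m / 1.1 m/s = 6.845e+04 s = 0.7923 d.
C = 15.95·exp(−1.0·0.7923) = 15.95·0.4528 = 7.222 mg/L.

7.22 mg/L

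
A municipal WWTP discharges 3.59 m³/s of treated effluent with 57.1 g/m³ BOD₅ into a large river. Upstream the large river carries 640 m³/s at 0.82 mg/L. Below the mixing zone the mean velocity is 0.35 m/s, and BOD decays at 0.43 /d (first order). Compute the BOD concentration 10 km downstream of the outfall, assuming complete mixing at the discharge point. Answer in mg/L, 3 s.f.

0.984 mg/L

After complete mixing, C₀ = (3.59·57.1 + 640·0.82) / 643.6 = 1.134 mg/L.
Travel time t = 1e+04 m / 0.35 m/s = 2.857e+04 s = 0.3307 d.
C = 1.134·exp(−0.43·0.3307) = 1.134·0.8675 = 0.9836 mg/L.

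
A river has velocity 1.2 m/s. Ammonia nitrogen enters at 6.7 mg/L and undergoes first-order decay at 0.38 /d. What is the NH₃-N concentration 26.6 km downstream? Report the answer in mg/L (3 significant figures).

6.08 mg/L

Travel time t = 26.6 km / 1.2 m/s = 2.66e+04/1.2 = 2.217e+04 s = 0.2566 d.
First-order decay: C = 6.7·exp(−0.38·0.2566) = 6.7·0.9071 = 6.078 mg/L.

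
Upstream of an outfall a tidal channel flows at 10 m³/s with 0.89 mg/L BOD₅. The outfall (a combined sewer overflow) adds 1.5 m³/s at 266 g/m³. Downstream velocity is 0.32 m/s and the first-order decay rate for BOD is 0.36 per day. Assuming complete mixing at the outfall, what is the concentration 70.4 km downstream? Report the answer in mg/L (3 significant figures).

After complete mixing, C₀ = (1.5·266 + 10·0.89) / 11.5 = 35.47 mg/L.
Travel time t = 7.04e+04 m / 0.32 m/s = 2.2e+05 s = 2.546 d.
C = 35.47·exp(−0.36·2.546) = 35.47·0.3998 = 14.18 mg/L.

14.2 mg/L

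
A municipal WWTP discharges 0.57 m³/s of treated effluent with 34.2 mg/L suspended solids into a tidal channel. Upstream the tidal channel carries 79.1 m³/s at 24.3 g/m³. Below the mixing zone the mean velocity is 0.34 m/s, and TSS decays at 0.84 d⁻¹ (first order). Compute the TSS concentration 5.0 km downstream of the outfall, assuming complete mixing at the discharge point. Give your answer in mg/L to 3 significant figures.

After complete mixing, C₀ = (0.57·34.2 + 79.1·24.3) / 79.67 = 24.37 mg/L.
Travel time t = 5000 m / 0.34 m/s = 1.471e+04 s = 0.1702 d.
C = 24.37·exp(−0.84·0.1702) = 24.37·0.8668 = 21.12 mg/L.

21.1 mg/L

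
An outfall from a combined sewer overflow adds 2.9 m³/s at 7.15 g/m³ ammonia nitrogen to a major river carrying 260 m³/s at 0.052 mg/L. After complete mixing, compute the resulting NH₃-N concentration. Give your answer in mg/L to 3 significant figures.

Flow-weighted mixing gives C = (2.9·7.15 + 260·0.052) / (2.9 + 260) = 34.25/262.9 = 0.1303 mg/L.

0.130 mg/L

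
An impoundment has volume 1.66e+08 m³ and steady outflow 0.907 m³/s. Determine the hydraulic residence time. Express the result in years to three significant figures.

Q = 0.907 m³/s × 3.156e+07 s/yr = 2.862e+07 m³/yr.
Hydraulic residence time τ = V/Q = 1.66e+08/2.862e+07 = 5.8 yr.

5.80 yr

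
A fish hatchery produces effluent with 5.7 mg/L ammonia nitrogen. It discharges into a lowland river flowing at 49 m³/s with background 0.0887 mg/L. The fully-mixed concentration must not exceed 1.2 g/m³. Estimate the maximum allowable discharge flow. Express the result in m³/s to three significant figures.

Mass balance at complete mixing: C_std·(Q_w + Q_r) = Q_w·C_e + Q_r·C_b.
Rearranging, Q_w = Q_r·(C_std − C_b)/(C_e − C_std) = 49·(1.2 − 0.0887) / (5.7 − 1.2) = 12.1 m³/s.

12.1 m³/s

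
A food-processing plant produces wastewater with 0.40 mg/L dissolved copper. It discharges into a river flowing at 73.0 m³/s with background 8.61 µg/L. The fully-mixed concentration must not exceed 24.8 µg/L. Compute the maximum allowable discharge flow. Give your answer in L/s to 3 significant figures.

3150 L/s

8.61 µg/L = 0.00861 mg/L.
24.8 µg/L = 0.0248 mg/L.
Mass balance at complete mixing: C_std·(Q_w + Q_r) = Q_w·C_e + Q_r·C_b.
Rearranging, Q_w = Q_r·(C_std − C_b)/(C_e − C_std) = 73.0·(0.0248 − 0.00861) / (0.4 − 0.0248) = 3.15 m³/s.
= 3150 L/s.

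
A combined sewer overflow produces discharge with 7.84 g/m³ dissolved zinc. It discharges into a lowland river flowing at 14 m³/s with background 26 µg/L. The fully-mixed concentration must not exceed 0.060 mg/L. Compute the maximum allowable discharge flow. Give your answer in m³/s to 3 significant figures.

26 µg/L = 0.026 mg/L.
Mass balance at complete mixing: C_std·(Q_w + Q_r) = Q_w·C_e + Q_r·C_b.
Rearranging, Q_w = Q_r·(C_std − C_b)/(C_e − C_std) = 14·(0.06 − 0.026) / (7.84 − 0.06) = 0.06118 m³/s.

0.0612 m³/s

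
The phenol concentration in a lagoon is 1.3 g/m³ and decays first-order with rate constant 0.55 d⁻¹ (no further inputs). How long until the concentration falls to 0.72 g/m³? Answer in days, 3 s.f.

t = ln(C₀/C)/k = ln(1.3/0.72)/0.55 = 0.5909/0.55 = 1.074 d.

1.07 d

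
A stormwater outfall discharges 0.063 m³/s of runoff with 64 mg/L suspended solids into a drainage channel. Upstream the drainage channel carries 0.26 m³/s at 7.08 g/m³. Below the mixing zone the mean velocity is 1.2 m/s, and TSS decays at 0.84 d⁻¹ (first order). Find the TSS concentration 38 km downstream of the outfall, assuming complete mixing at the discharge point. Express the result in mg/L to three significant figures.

After complete mixing, C₀ = (0.063·64 + 0.26·7.08) / 0.323 = 18.18 mg/L.
Travel time t = 3.8e+04 m / 1.2 m/s = 3.167e+04 s = 0.3665 d.
C = 18.18·exp(−0.84·0.3665) = 18.18·0.735 = 13.36 mg/L.

13.4 mg/L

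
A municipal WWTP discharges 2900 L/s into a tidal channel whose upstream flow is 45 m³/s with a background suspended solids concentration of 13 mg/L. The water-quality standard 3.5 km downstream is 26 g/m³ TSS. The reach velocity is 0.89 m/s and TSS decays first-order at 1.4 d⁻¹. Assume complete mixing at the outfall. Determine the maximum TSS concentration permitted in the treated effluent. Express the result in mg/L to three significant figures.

256 mg/L

2900 L/s = 2.9 m³/s.
Travel time to the compliance point: t = 3500/0.89 = 3933 s = 0.04552 d; decay factor exp(−1.4·0.04552) = 0.9383.
So the concentration just after mixing may be at most 26/0.9383 = 27.71 mg/L.
Mass balance: 27.71·47.9 = 2.9·Cₑ + 45·13.
Cₑ = (1327 − 585) / 2.9 = 256 mg/L.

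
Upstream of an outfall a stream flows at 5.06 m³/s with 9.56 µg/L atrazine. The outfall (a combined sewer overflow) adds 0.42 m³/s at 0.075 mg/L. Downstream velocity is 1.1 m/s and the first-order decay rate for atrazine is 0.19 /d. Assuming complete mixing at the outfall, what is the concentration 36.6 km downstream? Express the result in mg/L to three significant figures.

9.56 µg/L = 0.00956 mg/L.
After complete mixing, C₀ = (0.42·0.075 + 5.06·0.00956) / 5.48 = 0.01458 mg/L.
Travel time t = 3.66e+04 m / 1.1 m/s = 3.327e+04 s = 0.3851 d.
C = 0.01458·exp(−0.19·0.3851) = 0.01458·0.9294 = 0.01355 mg/L.

0.0135 mg/L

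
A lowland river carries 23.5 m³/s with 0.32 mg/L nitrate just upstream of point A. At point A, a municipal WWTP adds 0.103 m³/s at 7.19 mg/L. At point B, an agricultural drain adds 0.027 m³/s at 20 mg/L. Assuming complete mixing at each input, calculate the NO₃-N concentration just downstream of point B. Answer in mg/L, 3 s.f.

0.372 mg/L

After input A: C = (23.5·0.32 + 0.103·7.19) / 23.6 = 0.35 mg/L.
After input B: C = (23.6·0.35 + 0.027·20) / 23.63 = 0.3724 mg/L.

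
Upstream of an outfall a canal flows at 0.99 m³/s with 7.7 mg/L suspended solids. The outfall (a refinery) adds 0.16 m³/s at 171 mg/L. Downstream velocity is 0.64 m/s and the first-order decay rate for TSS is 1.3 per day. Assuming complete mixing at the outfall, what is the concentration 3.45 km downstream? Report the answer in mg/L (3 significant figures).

28.1 mg/L

After complete mixing, C₀ = (0.16·171 + 0.99·7.7) / 1.15 = 30.42 mg/L.
Travel time t = 3450 m / 0.64 m/s = 5391 s = 0.06239 d.
C = 30.42·exp(−1.3·0.06239) = 30.42·0.9221 = 28.05 mg/L.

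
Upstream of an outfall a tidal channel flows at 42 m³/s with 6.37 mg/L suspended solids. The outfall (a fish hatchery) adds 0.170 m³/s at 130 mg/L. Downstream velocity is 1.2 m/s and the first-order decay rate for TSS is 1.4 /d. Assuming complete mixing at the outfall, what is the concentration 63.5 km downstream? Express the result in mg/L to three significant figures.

2.91 mg/L

After complete mixing, C₀ = (0.17·130 + 42·6.37) / 42.17 = 6.868 mg/L.
Travel time t = 6.35e+04 m / 1.2 m/s = 5.292e+04 s = 0.6125 d.
C = 6.868·exp(−1.4·0.6125) = 6.868·0.4242 = 2.914 mg/L.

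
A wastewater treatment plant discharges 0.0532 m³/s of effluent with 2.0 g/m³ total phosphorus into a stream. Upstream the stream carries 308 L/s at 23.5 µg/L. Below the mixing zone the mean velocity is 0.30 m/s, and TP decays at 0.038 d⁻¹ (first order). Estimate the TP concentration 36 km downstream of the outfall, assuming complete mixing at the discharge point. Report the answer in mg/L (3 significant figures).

0.298 mg/L

308 L/s = 0.308 m³/s.
23.5 µg/L = 0.0235 mg/L.
After complete mixing, C₀ = (0.0532·2 + 0.308·0.0235) / 0.3612 = 0.3146 mg/L.
Travel time t = 3.6e+04 m / 0.30 m/s = 1.2e+05 s = 1.389 d.
C = 0.3146·exp(−0.038·1.389) = 0.3146·0.9486 = 0.2984 mg/L.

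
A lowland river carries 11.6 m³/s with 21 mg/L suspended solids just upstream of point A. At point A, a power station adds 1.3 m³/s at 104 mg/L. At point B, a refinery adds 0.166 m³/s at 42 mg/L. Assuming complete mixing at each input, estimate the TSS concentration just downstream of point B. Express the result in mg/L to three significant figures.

29.5 mg/L

After input A: C = (11.6·21 + 1.3·104) / 12.9 = 29.36 mg/L.
After input B: C = (12.9·29.36 + 0.166·42) / 13.07 = 29.52 mg/L.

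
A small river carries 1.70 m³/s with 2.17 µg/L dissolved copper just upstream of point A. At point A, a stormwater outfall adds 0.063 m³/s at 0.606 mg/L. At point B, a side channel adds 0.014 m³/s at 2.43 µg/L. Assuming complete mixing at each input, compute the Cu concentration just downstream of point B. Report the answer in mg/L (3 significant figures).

0.0236 mg/L

2.17 µg/L = 0.00217 mg/L.
After input A: C = (1.7·0.00217 + 0.063·0.606) / 1.763 = 0.02375 mg/L.
2.43 µg/L = 0.00243 mg/L.
After input B: C = (1.763·0.02375 + 0.014·0.00243) / 1.777 = 0.02358 mg/L.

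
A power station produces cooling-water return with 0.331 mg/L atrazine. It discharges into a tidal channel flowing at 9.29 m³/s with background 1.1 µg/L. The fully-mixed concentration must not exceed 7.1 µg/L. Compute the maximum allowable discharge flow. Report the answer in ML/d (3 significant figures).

14.9 ML/d

1.1 µg/L = 0.0011 mg/L.
7.1 µg/L = 0.0071 mg/L.
Mass balance at complete mixing: C_std·(Q_w + Q_r) = Q_w·C_e + Q_r·C_b.
Rearranging, Q_w = Q_r·(C_std − C_b)/(C_e − C_std) = 9.29·(0.0071 − 0.0011) / (0.331 − 0.0071) = 0.1721 m³/s.
= 14.87 ML/d.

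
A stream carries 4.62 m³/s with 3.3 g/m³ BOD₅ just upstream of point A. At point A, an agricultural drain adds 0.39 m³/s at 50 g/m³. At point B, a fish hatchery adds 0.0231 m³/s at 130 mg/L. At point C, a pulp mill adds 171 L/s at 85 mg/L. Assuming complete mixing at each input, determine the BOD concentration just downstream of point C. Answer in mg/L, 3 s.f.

After input A: C = (4.62·3.3 + 0.39·50) / 5.01 = 6.935 mg/L.
After input B: C = (5.01·6.935 + 0.0231·130) / 5.033 = 7.5 mg/L.
171 L/s = 0.171 m³/s.
After input C: C = (5.033·7.5 + 0.171·85) / 5.204 = 10.05 mg/L.

10.0 mg/L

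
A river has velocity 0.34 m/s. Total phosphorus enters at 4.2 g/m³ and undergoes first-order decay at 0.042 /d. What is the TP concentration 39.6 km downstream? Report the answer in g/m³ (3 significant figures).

Travel time t = 39.6 km / 0.34 m/s = 3.96e+04/0.34 = 1.165e+05 s = 1.348 d.
First-order decay: C = 4.2·exp(−0.042·1.348) = 4.2·0.945 = 3.969 g/m³.

3.97 g/m³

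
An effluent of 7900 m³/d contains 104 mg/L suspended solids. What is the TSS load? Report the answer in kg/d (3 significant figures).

7900 m³/d = 0.09144 m³/s.
Mass flux = Q·C = 0.09144 m³/s × 104 g/m³ = 9.509 g/s.
= 9.509 g/s × 86.4 = 821.6 kg/d.

822 kg/d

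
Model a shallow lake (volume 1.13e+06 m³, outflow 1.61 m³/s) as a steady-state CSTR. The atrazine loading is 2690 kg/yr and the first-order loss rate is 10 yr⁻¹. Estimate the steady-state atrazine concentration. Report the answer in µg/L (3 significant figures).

Outflow Q = 1.61 m³/s × 3.156e+07 s/yr = 5.081e+07 m³/yr.
Steady-state CSTR mass balance: W = Q·C + k·V·C, so C = W/(Q + kV).
Q + kV = 5.081e+07 + 10·1.13e+06 = 6.211e+07 m³/yr.
C = 2690/6.211e+07 = 4.331e-05 kg/m³ = 0.04331 mg/L = 43.31 µg/L.

43.3 µg/L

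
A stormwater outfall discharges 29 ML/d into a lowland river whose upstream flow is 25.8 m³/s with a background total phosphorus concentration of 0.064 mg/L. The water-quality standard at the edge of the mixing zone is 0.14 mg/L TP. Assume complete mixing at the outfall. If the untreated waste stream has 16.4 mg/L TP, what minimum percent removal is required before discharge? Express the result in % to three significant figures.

63.5 %

29 ML/d = 0.3356 m³/s.
Mass balance: 0.14·26.14 = 0.3356·Cₑ + 25.8·0.064.
Cₑ = (3.659 − 1.651) / 0.3356 = 5.982 mg/L.
Required removal = 1 − 5.982/16.4 = 63.53 %.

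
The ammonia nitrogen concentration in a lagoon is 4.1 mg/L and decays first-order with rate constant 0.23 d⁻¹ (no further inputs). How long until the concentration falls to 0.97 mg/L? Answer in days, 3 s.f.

t = ln(C₀/C)/k = ln(4.1/0.97)/0.23 = 1.441/0.23 = 6.267 d.

6.27 d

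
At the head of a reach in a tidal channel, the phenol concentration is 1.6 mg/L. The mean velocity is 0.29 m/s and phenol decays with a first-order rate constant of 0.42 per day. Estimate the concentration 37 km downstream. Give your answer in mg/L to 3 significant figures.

Travel time t = 37 km / 0.29 m/s = 3.7e+04/0.29 = 1.276e+05 s = 1.477 d.
First-order decay: C = 1.6·exp(−0.42·1.477) = 1.6·0.5378 = 0.8605 mg/L.

0.861 mg/L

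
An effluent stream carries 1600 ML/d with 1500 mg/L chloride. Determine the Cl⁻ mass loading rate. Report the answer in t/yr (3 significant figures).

877000 t/yr

1600 ML/d = 18.52 m³/s.
Mass flux = Q·C = 18.52 m³/s × 1500 g/m³ = 2.778e+04 g/s.
= 2.778e+04 g/s × 31.56 = 8.766e+05 t/yr.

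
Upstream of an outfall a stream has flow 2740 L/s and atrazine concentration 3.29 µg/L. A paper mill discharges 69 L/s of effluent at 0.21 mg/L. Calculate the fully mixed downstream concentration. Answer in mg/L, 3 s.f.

69 L/s = 0.069 m³/s.
2740 L/s = 2.74 m³/s.
3.29 µg/L = 0.00329 mg/L.
By mass balance at complete mixing, C = (0.069·0.21 + 2.74·0.00329) / (0.069 + 2.74) = 0.0235/2.809 = 0.008368 mg/L.

0.00837 mg/L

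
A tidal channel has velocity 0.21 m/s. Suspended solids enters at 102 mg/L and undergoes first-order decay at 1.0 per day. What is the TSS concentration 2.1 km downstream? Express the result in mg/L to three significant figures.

Travel time t = 2.1 km / 0.21 m/s = 2100/0.21 = 1e+04 s = 0.1157 d.
First-order decay: C = 102·exp(−1.0·0.1157) = 102·0.8907 = 90.85 mg/L.

90.9 mg/L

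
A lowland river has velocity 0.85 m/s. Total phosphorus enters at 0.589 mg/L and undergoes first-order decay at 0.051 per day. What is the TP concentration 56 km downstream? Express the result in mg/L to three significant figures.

Travel time t = 56 km / 0.85 m/s = 5.6e+04/0.85 = 6.588e+04 s = 0.7625 d.
First-order decay: C = 0.589·exp(−0.051·0.7625) = 0.589·0.9619 = 0.5665 mg/L.

0.567 mg/L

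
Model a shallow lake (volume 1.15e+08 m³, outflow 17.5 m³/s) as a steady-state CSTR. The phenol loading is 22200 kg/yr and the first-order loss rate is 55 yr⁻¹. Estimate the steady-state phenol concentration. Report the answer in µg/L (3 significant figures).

Outflow Q = 17.5 m³/s × 3.156e+07 s/yr = 5.523e+08 m³/yr.
Steady-state CSTR mass balance: W = Q·C + k·V·C, so C = W/(Q + kV).
Q + kV = 5.523e+08 + 55·1.15e+08 = 6.877e+09 m³/yr.
C = 22200/6.877e+09 = 3.228e-06 kg/m³ = 0.003228 mg/L = 3.228 µg/L.

3.23 µg/L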